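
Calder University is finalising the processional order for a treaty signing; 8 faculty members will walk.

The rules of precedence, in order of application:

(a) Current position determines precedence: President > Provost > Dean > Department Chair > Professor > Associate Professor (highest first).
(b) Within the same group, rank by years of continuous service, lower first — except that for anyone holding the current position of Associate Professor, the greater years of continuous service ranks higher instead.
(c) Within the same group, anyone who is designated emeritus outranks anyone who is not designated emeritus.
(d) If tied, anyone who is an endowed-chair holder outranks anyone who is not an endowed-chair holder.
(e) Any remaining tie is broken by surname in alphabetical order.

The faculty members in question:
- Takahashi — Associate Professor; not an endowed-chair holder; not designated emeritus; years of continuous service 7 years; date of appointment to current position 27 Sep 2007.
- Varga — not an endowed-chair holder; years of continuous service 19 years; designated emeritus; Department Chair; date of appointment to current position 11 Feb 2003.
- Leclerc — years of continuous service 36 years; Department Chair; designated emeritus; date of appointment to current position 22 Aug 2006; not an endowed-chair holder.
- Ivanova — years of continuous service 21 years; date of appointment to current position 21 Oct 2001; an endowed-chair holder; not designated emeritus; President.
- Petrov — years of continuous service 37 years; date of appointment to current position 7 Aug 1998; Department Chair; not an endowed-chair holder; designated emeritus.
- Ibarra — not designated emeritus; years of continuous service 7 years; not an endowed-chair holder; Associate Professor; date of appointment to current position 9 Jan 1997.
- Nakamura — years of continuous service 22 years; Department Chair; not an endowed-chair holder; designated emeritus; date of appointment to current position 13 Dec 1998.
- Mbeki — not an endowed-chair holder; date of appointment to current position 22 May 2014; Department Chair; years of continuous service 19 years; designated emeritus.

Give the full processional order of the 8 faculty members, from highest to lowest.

Ivanova, Mbeki, Varga, Nakamura, Leclerc, Petrov, Ibarra, Takahashi

By current position: Ivanova (President); then Mbeki, Varga, Nakamura, Leclerc and Petrov (Department Chair); then Ibarra and Takahashi (Associate Professor).
Among Mbeki, Varga, Nakamura, Leclerc and Petrov, by years of continuous service (lower first): Mbeki and Varga (19 years) before Nakamura (22 years) before Leclerc (36 years) before Petrov (37 years).
Mbeki and Varga are each designated emeritus, so the next rule applies.
Mbeki and Varga are each not an endowed-chair holder, so the next rule applies.
Among Mbeki and Varga, alphabetically by surname: Mbeki before Varga.
Ibarra and Takahashi both have years of continuous service 7 years, so the next rule applies.
Ibarra and Takahashi are each not designated emeritus, so the next rule applies.
Ibarra and Takahashi are each not an endowed-chair holder, so the next rule applies.
Among Ibarra and Takahashi, alphabetically by surname: Ibarra before Takahashi.
Full order: Ivanova, Mbeki, Varga, Nakamura, Leclerc, Petrov, Ibarra, Takahashi.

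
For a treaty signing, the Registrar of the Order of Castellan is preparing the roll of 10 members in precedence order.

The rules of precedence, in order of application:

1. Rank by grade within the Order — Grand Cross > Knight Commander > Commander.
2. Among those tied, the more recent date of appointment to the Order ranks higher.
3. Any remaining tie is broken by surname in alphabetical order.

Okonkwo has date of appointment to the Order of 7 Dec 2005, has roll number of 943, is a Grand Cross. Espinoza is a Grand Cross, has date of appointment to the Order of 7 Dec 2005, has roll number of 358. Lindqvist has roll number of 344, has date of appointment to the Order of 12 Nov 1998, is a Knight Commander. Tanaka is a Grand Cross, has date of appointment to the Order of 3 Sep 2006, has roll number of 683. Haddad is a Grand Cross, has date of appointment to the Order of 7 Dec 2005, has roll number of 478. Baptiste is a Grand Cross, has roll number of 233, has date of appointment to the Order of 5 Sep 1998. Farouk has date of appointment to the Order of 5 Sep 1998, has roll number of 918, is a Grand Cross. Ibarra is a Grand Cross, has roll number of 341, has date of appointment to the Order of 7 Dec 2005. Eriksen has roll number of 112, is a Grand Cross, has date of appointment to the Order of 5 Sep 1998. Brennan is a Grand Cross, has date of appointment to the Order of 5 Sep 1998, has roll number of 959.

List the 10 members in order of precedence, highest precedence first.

Tanaka, Espinoza, Haddad, Ibarra, Okonkwo, Baptiste, Brennan, Eriksen, Farouk, Lindqvist

By grade within the Order: Tanaka, Espinoza, Haddad, Ibarra, Okonkwo, Baptiste, Brennan, Eriksen and Farouk (Grand Cross); then Lindqvist (Knight Commander).
Among Tanaka, Espinoza, Haddad, Ibarra, Okonkwo, Baptiste, Brennan, Eriksen and Farouk, by date of appointment to the Order (later first): Tanaka (3 Sep 2006) before Espinoza, Haddad, Ibarra and Okonkwo (7 Dec 2005) before Baptiste, Brennan, Eriksen and Farouk (5 Sep 1998).
Among Espinoza, Haddad, Ibarra and Okonkwo, alphabetically by surname: Espinoza before Haddad before Ibarra before Okonkwo.
Among Baptiste, Brennan, Eriksen and Farouk, alphabetically by surname: Baptiste before Brennan before Eriksen before Farouk.
Full order: Tanaka, Espinoza, Haddad, Ibarra, Okonkwo, Baptiste, Brennan, Eriksen, Farouk, Lindqvist.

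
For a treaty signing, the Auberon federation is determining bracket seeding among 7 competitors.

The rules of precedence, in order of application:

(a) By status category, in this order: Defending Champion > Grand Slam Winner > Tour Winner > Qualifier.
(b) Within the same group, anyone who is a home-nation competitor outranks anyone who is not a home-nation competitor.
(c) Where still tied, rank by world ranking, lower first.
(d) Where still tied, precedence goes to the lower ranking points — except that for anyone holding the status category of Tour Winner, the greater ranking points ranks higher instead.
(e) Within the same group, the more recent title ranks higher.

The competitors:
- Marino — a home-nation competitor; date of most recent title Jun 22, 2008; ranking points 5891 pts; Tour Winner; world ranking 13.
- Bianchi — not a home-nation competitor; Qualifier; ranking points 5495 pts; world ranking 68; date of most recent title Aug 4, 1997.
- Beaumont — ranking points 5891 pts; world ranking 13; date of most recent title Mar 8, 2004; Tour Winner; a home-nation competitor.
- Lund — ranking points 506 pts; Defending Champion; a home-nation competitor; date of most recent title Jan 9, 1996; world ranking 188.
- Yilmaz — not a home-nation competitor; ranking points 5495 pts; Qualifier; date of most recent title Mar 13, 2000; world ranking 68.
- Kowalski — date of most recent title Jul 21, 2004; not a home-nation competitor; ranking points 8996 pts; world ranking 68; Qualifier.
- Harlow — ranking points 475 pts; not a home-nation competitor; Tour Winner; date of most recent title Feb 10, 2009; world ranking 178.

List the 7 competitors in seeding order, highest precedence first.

Lund, Marino, Beaumont, Harlow, Yilmaz, Bianchi, Kowalski

By status category: Lund (Defending Champion); then Marino, Beaumont and Harlow (Tour Winner); then Yilmaz, Bianchi and Kowalski (Qualifier).
Among Marino, Beaumont and Harlow, a home-nation competitor before not a home-nation competitor: Marino and Beaumont (a home-nation competitor) before Harlow (not a home-nation competitor).
Marino and Beaumont both have world ranking 13, so the next rule applies.
Marino and Beaumont both have ranking points 5891 pts, so the next rule applies.
Among Marino and Beaumont, by date of most recent title (later first): Marino (Jun 22, 2008) before Beaumont (Mar 8, 2004).
Yilmaz, Bianchi and Kowalski are each not a home-nation competitor, so the next rule applies.
Yilmaz, Bianchi and Kowalski all have world ranking 68, so the next rule applies.
Among Yilmaz, Bianchi and Kowalski, by ranking points (lower first): Yilmaz and Bianchi (5495 pts) before Kowalski (8996 pts).
Among Yilmaz and Bianchi, by date of most recent title (later first): Yilmaz (Mar 13, 2000) before Bianchi (Aug 4, 1997).
Full order: Lund, Marino, Beaumont, Harlow, Yilmaz, Bianchi, Kowalski.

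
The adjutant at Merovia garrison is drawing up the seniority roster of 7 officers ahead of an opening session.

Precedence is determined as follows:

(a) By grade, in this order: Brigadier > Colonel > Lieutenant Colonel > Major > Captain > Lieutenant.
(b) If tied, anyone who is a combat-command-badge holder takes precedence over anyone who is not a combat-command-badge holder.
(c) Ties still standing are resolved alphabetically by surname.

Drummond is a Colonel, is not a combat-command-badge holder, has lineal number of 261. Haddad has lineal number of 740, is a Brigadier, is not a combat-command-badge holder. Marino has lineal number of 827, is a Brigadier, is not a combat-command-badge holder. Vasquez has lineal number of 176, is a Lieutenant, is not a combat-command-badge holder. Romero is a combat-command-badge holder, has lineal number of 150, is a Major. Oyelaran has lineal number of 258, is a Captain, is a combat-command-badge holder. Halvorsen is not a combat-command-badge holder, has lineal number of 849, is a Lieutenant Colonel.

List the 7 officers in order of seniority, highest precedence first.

By grade: Haddad and Marino (Brigadier); then Drummond (Colonel); then Halvorsen (Lieutenant Colonel); then Romero (Major); then Oyelaran (Captain); then Vasquez (Lieutenant).
Haddad and Marino are each not a combat-command-badge holder, so the next rule applies.
Among Haddad and Marino, alphabetically by surname: Haddad before Marino.
Full order: Haddad, Marino, Drummond, Halvorsen, Romero, Oyelaran, Vasquez.

Haddad, Marino, Drummond, Halvorsen, Romero, Oyelaran, Vasquez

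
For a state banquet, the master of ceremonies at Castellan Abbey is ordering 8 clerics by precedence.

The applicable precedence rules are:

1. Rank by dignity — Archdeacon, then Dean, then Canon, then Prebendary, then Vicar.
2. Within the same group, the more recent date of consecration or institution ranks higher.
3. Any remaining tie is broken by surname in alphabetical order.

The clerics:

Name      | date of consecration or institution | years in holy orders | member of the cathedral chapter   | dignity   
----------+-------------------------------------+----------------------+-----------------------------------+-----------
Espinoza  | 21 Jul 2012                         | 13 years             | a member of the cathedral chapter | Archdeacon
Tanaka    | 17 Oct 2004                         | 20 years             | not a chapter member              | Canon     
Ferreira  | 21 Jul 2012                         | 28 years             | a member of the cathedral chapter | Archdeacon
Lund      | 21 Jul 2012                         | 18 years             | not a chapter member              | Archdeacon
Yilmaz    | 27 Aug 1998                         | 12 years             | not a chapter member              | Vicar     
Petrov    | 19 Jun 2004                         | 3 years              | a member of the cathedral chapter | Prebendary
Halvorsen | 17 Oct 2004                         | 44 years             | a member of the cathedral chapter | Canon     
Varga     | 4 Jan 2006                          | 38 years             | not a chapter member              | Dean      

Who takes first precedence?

Espinoza

By dignity: Espinoza, Ferreira and Lund (Archdeacon); then Varga (Dean); then Halvorsen and Tanaka (Canon); then Petrov (Prebendary); then Yilmaz (Vicar).
Espinoza, Ferreira and Lund all have date of consecration or institution 21 Jul 2012, so the next rule applies.
Among Espinoza, Ferreira and Lund, alphabetically by surname: Espinoza before Ferreira before Lund.
Halvorsen and Tanaka both have date of consecration or institution 17 Oct 2004, so the next rule applies.
Among Halvorsen and Tanaka, alphabetically by surname: Halvorsen before Tanaka.
Order: Espinoza, Ferreira, Lund, Varga, Halvorsen, Tanaka, Petrov, Yilmaz.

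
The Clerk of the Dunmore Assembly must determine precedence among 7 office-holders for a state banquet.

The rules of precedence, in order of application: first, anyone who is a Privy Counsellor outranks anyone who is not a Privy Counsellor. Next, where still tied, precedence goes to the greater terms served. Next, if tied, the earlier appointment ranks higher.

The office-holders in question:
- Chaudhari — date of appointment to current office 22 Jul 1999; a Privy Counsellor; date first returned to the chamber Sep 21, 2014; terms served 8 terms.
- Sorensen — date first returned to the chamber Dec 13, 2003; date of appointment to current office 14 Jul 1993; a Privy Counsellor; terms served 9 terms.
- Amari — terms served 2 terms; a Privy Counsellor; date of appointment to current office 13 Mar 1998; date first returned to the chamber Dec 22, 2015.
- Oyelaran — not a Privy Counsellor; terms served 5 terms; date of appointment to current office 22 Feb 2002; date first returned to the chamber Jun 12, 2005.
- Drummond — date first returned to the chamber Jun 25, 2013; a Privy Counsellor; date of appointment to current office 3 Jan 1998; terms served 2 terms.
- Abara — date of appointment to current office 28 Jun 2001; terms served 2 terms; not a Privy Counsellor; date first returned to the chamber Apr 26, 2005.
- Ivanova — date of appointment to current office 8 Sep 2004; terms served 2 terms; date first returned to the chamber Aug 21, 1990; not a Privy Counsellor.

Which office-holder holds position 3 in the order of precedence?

By the first rule: Sorensen, Chaudhari, Drummond and Amari (each a Privy Counsellor); then Oyelaran, Abara and Ivanova (each not a Privy Counsellor).
Among Sorensen, Chaudhari, Drummond and Amari, by terms served (higher first): Sorensen (9 terms) before Chaudhari (8 terms) before Drummond and Amari (2 terms).
Among Drummond and Amari, by date of appointment to current office (earlier first): Drummond (3 Jan 1998) before Amari (13 Mar 1998).
Among Oyelaran, Abara and Ivanova, by terms served (higher first): Oyelaran (5 terms) before Abara and Ivanova (2 terms).
Among Abara and Ivanova, by date of appointment to current office (earlier first): Abara (28 Jun 2001) before Ivanova (8 Sep 2004).
Order: Sorensen, Chaudhari, Drummond, Amari, Oyelaran, Abara, Ivanova.

Drummond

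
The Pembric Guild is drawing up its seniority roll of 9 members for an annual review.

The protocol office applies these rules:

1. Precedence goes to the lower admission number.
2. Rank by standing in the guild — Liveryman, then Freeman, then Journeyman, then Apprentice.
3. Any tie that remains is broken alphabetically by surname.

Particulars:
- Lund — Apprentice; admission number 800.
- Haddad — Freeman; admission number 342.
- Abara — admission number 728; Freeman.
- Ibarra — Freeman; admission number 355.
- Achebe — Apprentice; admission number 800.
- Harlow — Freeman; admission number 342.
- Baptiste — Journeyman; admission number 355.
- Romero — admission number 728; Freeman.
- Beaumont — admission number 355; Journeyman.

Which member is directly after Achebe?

Lund

By admission number (lower first): Haddad and Harlow (both 342); then Ibarra, Baptiste and Beaumont (each 355); then Abara and Romero (both 728); then Achebe and Lund (both 800).
Haddad and Harlow are each Freeman, so the next rule applies.
Among Haddad and Harlow, alphabetically by surname: Haddad before Harlow.
Among Ibarra, Baptiste and Beaumont, by standing in the guild: Ibarra (Freeman) before Baptiste and Beaumont (Journeyman).
Among Baptiste and Beaumont, alphabetically by surname: Baptiste before Beaumont.
Abara and Romero are each Freeman, so the next rule applies.
Among Abara and Romero, alphabetically by surname: Abara before Romero.
Achebe and Lund are each Apprentice, so the next rule applies.
Among Achebe and Lund, alphabetically by surname: Achebe before Lund.
Order: Haddad, Harlow, Ibarra, Baptiste, Beaumont, Abara, Romero, Achebe, Lund.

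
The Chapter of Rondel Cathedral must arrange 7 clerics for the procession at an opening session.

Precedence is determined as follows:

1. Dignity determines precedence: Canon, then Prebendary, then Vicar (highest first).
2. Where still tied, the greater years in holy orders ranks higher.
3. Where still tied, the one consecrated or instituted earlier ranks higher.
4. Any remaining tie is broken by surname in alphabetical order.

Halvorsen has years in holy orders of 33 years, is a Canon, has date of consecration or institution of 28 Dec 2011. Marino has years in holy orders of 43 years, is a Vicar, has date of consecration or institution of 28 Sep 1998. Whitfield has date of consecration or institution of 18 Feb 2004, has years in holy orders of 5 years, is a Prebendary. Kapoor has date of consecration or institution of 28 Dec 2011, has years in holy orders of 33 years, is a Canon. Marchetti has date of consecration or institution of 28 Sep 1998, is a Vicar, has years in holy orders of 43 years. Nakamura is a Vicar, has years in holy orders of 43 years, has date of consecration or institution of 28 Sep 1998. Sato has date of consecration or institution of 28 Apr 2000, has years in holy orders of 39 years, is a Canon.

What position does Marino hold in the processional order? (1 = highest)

By dignity: Sato, Halvorsen and Kapoor (Canon); then Whitfield (Prebendary); then Marchetti, Marino and Nakamura (Vicar).
Among Sato, Halvorsen and Kapoor, by years in holy orders (higher first): Sato (39 years) before Halvorsen and Kapoor (33 years).
Halvorsen and Kapoor both have date of consecration or institution 28 Dec 2011, so the next rule applies.
Among Halvorsen and Kapoor, alphabetically by surname: Halvorsen before Kapoor.
Marchetti, Marino and Nakamura all have years in holy orders 43 years, so the next rule applies.
Marchetti, Marino and Nakamura all have date of consecration or institution 28 Sep 1998, so the next rule applies.
Among Marchetti, Marino and Nakamura, alphabetically by surname: Marchetti before Marino before Nakamura.
Order: Sato, Halvorsen, Kapoor, Whitfield, Marchetti, Marino, Nakamura. So position 6.

6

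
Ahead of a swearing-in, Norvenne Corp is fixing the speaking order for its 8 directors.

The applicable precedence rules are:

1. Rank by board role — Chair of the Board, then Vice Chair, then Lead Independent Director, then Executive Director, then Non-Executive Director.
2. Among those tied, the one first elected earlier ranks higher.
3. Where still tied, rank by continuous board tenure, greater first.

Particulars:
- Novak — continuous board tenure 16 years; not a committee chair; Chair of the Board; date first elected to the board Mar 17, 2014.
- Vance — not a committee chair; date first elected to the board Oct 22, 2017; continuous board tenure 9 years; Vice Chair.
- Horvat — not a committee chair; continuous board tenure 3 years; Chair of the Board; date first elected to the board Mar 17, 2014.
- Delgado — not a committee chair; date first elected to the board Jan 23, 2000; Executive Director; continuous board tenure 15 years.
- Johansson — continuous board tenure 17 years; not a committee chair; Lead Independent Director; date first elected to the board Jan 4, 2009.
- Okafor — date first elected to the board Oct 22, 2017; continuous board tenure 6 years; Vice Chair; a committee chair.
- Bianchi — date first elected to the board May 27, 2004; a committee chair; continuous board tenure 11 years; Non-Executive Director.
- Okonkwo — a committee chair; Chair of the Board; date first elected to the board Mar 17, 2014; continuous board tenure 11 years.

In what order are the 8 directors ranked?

By board role: Novak, Okonkwo and Horvat (Chair of the Board); then Vance and Okafor (Vice Chair); then Johansson (Lead Independent Director); then Delgado (Executive Director); then Bianchi (Non-Executive Director).
Novak, Okonkwo and Horvat all have date first elected to the board Mar 17, 2014, so the next rule applies.
Among Novak, Okonkwo and Horvat, by continuous board tenure (higher first): Novak (16 years) before Okonkwo (11 years) before Horvat (3 years).
Vance and Okafor both have date first elected to the board Oct 22, 2017, so the next rule applies.
Among Vance and Okafor, by continuous board tenure (higher first): Vance (9 years) before Okafor (6 years).
Full order: Novak, Okonkwo, Horvat, Vance, Okafor, Johansson, Delgado, Bianchi.

Novak, Okonkwo, Horvat, Vance, Okafor, Johansson, Delgado, Bianchi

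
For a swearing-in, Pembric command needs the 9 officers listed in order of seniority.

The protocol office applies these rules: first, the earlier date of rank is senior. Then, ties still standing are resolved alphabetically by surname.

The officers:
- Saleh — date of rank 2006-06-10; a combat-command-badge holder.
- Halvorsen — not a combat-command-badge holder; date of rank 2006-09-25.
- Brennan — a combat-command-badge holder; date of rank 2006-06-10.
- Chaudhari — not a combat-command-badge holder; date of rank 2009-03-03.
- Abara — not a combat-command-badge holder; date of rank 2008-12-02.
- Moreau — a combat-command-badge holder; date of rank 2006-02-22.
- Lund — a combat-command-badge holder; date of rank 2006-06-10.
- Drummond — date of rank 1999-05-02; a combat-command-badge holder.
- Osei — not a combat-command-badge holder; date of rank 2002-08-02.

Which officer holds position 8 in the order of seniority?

Abara

By date of rank (earlier first): Drummond (1999-05-02); then Osei (2002-08-02); then Moreau (2006-02-22); then Brennan, Lund and Saleh (each 2006-06-10); then Halvorsen (2006-09-25); then Abara (2008-12-02); then Chaudhari (2009-03-03).
Among Brennan, Lund and Saleh, alphabetically by surname: Brennan before Lund before Saleh.
Order: Drummond, Osei, Moreau, Brennan, Lund, Saleh, Halvorsen, Abara, Chaudhari.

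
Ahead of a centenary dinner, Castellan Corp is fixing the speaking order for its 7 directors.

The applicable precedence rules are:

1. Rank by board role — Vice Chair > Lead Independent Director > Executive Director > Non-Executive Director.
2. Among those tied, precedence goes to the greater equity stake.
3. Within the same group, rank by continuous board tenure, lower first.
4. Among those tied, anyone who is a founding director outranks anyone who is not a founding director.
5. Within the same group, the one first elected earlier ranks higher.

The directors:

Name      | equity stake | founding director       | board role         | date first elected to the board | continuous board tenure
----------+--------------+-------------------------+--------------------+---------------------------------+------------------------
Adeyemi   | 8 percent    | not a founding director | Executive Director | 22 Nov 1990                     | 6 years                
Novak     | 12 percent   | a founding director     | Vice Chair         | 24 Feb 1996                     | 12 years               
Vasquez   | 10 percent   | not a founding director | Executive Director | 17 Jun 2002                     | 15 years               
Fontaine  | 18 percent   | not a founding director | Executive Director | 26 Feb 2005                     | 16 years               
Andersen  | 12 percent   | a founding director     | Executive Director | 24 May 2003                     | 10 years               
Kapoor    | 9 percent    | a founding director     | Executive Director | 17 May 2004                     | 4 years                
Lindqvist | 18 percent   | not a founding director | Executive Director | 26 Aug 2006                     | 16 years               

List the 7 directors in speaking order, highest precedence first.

Novak, Fontaine, Lindqvist, Andersen, Vasquez, Kapoor, Adeyemi

By board role: Novak (Vice Chair); then Fontaine, Lindqvist, Andersen, Vasquez, Kapoor and Adeyemi (Executive Director).
Among Fontaine, Lindqvist, Andersen, Vasquez, Kapoor and Adeyemi, by equity stake (higher first): Fontaine and Lindqvist (18 percent) before Andersen (12 percent) before Vasquez (10 percent) before Kapoor (9 percent) before Adeyemi (8 percent).
Fontaine and Lindqvist both have continuous board tenure 16 years, so the next rule applies.
Fontaine and Lindqvist are each not a founding director, so the next rule applies.
Among Fontaine and Lindqvist, by date first elected to the board (earlier first): Fontaine (26 Feb 2005) before Lindqvist (26 Aug 2006).
Full order: Novak, Fontaine, Lindqvist, Andersen, Vasquez, Kapoor, Adeyemi.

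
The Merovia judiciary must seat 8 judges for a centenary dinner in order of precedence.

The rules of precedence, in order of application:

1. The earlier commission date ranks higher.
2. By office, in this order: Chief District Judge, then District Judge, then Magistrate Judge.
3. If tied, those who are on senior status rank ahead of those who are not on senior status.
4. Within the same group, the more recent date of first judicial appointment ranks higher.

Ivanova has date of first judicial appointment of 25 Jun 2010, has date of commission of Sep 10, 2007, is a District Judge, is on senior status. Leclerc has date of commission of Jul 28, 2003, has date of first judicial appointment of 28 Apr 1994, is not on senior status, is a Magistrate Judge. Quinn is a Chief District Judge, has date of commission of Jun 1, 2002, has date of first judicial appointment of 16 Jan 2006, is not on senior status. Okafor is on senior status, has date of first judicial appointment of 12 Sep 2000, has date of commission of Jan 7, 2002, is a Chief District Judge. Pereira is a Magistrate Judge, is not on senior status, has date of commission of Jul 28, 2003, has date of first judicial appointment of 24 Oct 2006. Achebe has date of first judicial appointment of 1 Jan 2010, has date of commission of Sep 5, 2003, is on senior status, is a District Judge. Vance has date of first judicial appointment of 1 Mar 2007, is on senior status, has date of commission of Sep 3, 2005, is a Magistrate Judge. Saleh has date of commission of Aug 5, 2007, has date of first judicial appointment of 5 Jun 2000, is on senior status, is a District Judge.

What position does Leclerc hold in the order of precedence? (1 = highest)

By date of commission (earlier first): Okafor (Jan 7, 2002); then Quinn (Jun 1, 2002); then Pereira and Leclerc (both Jul 28, 2003); then Achebe (Sep 5, 2003); then Vance (Sep 3, 2005); then Saleh (Aug 5, 2007); then Ivanova (Sep 10, 2007).
Pereira and Leclerc are each Magistrate Judge, so the next rule applies.
Pereira and Leclerc are each not on senior status, so the next rule applies.
Among Pereira and Leclerc, by date of first judicial appointment (later first): Pereira (24 Oct 2006) before Leclerc (28 Apr 1994).
Order: Okafor, Quinn, Pereira, Leclerc, Achebe, Vance, Saleh, Ivanova. So position 4.

4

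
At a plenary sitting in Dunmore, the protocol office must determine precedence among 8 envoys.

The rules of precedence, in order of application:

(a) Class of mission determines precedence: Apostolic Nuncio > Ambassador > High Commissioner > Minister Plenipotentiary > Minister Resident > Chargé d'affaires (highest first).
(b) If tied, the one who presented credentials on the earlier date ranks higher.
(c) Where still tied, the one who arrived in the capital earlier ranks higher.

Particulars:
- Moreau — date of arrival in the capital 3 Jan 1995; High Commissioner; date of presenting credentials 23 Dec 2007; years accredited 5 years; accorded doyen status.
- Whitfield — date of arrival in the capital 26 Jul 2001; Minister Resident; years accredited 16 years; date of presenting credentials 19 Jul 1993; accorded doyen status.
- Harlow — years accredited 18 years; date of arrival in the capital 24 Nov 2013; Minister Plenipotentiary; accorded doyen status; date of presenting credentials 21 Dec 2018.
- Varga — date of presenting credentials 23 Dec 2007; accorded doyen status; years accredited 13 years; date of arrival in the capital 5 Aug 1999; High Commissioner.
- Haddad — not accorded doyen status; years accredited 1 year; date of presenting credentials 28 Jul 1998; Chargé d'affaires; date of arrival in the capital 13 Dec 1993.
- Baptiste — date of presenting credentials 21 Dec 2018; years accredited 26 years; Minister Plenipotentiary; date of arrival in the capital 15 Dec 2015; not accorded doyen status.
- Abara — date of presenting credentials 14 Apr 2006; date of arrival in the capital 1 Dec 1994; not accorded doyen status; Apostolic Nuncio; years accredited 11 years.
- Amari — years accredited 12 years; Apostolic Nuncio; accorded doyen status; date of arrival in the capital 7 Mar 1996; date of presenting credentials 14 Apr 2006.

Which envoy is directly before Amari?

Abara

By class of mission: Abara and Amari (Apostolic Nuncio); then Moreau and Varga (High Commissioner); then Harlow and Baptiste (Minister Plenipotentiary); then Whitfield (Minister Resident); then Haddad (Chargé d'affaires).
Abara and Amari both have date of presenting credentials 14 Apr 2006, so the next rule applies.
Among Abara and Amari, by date of arrival in the capital (earlier first): Abara (1 Dec 1994) before Amari (7 Mar 1996).
Moreau and Varga both have date of presenting credentials 23 Dec 2007, so the next rule applies.
Among Moreau and Varga, by date of arrival in the capital (earlier first): Moreau (3 Jan 1995) before Varga (5 Aug 1999).
Harlow and Baptiste both have date of presenting credentials 21 Dec 2018, so the next rule applies.
Among Harlow and Baptiste, by date of arrival in the capital (earlier first): Harlow (24 Nov 2013) before Baptiste (15 Dec 2015).
Order: Abara, Amari, Moreau, Varga, Harlow, Baptiste, Whitfield, Haddad.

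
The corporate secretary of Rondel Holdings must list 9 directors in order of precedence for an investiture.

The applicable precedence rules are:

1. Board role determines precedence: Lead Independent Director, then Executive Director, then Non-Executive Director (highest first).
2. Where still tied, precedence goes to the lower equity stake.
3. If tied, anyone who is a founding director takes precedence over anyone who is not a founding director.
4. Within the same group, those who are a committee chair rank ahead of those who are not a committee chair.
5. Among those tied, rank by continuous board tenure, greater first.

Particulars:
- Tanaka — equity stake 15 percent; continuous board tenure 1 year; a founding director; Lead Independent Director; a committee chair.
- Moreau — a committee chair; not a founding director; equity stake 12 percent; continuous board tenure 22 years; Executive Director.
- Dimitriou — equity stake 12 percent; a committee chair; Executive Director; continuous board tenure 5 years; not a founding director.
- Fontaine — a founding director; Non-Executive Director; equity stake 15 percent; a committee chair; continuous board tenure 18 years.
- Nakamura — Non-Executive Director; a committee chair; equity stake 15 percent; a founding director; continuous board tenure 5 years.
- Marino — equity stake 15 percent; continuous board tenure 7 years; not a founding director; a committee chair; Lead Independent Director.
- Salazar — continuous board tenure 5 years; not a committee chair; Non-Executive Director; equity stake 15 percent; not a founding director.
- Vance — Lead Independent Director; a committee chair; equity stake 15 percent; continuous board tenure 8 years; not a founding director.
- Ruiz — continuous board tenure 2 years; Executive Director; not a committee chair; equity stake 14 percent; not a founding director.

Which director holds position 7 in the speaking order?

By board role: Tanaka, Vance and Marino (Lead Independent Director); then Moreau, Dimitriou and Ruiz (Executive Director); then Fontaine, Nakamura and Salazar (Non-Executive Director).
Tanaka, Vance and Marino all have equity stake 15 percent, so the next rule applies.
Among Tanaka, Vance and Marino, a founding director before not a founding director: Tanaka (a founding director) before Vance and Marino (not a founding director).
Vance and Marino are each a committee chair, so the next rule applies.
Among Vance and Marino, by continuous board tenure (higher first): Vance (8 years) before Marino (7 years).
Among Moreau, Dimitriou and Ruiz, by equity stake (lower first): Moreau and Dimitriou (12 percent) before Ruiz (14 percent).
Moreau and Dimitriou are each not a founding director, so the next rule applies.
Moreau and Dimitriou are each a committee chair, so the next rule applies.
Among Moreau and Dimitriou, by continuous board tenure (higher first): Moreau (22 years) before Dimitriou (5 years).
Fontaine, Nakamura and Salazar all have equity stake 15 percent, so the next rule applies.
Among Fontaine, Nakamura and Salazar, a founding director before not a founding director: Fontaine and Nakamura (a founding director) before Salazar (not a founding director).
Fontaine and Nakamura are each a committee chair, so the next rule applies.
Among Fontaine and Nakamura, by continuous board tenure (higher first): Fontaine (18 years) before Nakamura (5 years).
Order: Tanaka, Vance, Marino, Moreau, Dimitriou, Ruiz, Fontaine, Nakamura, Salazar.

Fontaine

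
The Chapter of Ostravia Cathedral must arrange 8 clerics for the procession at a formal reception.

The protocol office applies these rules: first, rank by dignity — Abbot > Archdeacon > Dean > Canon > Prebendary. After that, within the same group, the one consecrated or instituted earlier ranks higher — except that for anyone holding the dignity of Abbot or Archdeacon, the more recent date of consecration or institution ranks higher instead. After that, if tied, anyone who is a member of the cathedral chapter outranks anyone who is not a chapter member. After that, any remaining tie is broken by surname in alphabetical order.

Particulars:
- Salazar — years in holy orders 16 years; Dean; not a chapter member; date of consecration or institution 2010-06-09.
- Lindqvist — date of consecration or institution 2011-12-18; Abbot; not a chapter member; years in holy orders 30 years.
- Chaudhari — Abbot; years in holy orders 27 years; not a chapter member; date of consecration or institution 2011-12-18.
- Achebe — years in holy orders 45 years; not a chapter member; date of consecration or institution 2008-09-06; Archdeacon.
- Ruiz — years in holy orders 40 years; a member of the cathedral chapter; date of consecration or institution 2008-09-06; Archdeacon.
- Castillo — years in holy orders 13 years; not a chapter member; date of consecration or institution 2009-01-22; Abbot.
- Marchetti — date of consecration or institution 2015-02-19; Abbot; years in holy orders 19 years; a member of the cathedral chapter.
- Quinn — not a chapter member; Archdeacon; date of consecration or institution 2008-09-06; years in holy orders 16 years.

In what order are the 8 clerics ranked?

By dignity: Marchetti, Chaudhari, Lindqvist and Castillo (Abbot); then Ruiz, Achebe and Quinn (Archdeacon); then Salazar (Dean).
Among Marchetti, Chaudhari, Lindqvist and Castillo, by date of consecration or institution (later first) (reversed rule for this group): Marchetti (2015-02-19) before Chaudhari and Lindqvist (2011-12-18) before Castillo (2009-01-22).
Chaudhari and Lindqvist are each not a chapter member, so the next rule applies.
Among Chaudhari and Lindqvist, alphabetically by surname: Chaudhari before Lindqvist.
Ruiz, Achebe and Quinn all have date of consecration or institution 2008-09-06, so the next rule applies.
Among Ruiz, Achebe and Quinn, a member of the cathedral chapter before not a chapter member: Ruiz (a member of the cathedral chapter) before Achebe and Quinn (not a chapter member).
Among Achebe and Quinn, alphabetically by surname: Achebe before Quinn.
Full order: Marchetti, Chaudhari, Lindqvist, Castillo, Ruiz, Achebe, Quinn, Salazar.

Marchetti, Chaudhari, Lindqvist, Castillo, Ruiz, Achebe, Quinn, Salazar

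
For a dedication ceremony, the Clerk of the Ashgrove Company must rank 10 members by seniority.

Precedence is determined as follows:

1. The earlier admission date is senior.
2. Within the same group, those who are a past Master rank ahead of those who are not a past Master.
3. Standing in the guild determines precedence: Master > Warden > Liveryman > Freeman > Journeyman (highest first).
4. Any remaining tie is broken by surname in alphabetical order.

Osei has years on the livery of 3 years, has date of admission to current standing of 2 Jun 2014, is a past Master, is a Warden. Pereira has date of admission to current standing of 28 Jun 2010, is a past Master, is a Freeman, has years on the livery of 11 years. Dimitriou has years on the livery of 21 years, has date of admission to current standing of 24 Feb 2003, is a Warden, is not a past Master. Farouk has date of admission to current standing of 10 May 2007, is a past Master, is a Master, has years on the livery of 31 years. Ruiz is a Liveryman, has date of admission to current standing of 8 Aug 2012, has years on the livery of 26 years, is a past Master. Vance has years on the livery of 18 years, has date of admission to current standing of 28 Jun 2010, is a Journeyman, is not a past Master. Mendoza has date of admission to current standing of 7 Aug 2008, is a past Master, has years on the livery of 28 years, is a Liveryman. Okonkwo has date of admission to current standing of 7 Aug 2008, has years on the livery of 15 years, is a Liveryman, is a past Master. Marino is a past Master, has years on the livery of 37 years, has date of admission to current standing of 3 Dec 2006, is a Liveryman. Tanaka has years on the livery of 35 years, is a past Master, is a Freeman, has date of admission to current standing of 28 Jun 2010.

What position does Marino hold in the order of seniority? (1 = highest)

By date of admission to current standing (earlier first): Dimitriou (24 Feb 2003); then Marino (3 Dec 2006); then Farouk (10 May 2007); then Mendoza and Okonkwo (both 7 Aug 2008); then Pereira, Tanaka and Vance (each 28 Jun 2010); then Ruiz (8 Aug 2012); then Osei (2 Jun 2014).
Mendoza and Okonkwo are each a past Master, so the next rule applies.
Mendoza and Okonkwo are each Liveryman, so the next rule applies.
Among Mendoza and Okonkwo, alphabetically by surname: Mendoza before Okonkwo.
Among Pereira, Tanaka and Vance, a past Master before not a past Master: Pereira and Tanaka (a past Master) before Vance (not a past Master).
Pereira and Tanaka are each Freeman, so the next rule applies.
Among Pereira and Tanaka, alphabetically by surname: Pereira before Tanaka.
Order: Dimitriou, Marino, Farouk, Mendoza, Okonkwo, Pereira, Tanaka, Vance, Ruiz, Osei. So position 2.

2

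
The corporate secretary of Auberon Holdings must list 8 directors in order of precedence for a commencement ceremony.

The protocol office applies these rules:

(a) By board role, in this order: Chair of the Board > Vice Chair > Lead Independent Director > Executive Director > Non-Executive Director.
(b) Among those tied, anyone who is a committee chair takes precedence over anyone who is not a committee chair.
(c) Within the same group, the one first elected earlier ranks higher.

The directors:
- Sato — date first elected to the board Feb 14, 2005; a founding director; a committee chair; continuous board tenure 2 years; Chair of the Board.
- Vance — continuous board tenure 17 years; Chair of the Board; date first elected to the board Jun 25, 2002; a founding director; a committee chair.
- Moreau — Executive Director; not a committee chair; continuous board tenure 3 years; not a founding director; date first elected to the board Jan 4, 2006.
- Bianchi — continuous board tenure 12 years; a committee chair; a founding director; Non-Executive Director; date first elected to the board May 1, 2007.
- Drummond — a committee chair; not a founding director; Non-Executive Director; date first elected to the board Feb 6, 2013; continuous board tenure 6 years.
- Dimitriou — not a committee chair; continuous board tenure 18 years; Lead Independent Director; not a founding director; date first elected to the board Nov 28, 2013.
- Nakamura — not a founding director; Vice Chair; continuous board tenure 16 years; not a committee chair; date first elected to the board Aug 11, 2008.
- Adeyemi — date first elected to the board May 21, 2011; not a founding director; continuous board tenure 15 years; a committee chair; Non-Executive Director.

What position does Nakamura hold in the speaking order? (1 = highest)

By board role: Vance and Sato (Chair of the Board); then Nakamura (Vice Chair); then Dimitriou (Lead Independent Director); then Moreau (Executive Director); then Bianchi, Adeyemi and Drummond (Non-Executive Director).
Vance and Sato are each a committee chair, so the next rule applies.
Among Vance and Sato, by date first elected to the board (earlier first): Vance (Jun 25, 2002) before Sato (Feb 14, 2005).
Bianchi, Adeyemi and Drummond are each a committee chair, so the next rule applies.
Among Bianchi, Adeyemi and Drummond, by date first elected to the board (earlier first): Bianchi (May 1, 2007) before Adeyemi (May 21, 2011) before Drummond (Feb 6, 2013).
Order: Vance, Sato, Nakamura, Dimitriou, Moreau, Bianchi, Adeyemi, Drummond. So position 3.

3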